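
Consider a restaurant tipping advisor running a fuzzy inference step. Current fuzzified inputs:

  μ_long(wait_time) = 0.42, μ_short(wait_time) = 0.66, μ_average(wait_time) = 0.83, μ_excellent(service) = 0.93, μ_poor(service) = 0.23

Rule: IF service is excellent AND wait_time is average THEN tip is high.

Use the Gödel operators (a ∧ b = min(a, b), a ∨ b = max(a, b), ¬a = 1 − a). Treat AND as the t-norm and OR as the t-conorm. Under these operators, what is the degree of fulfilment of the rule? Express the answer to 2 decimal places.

0.83

firing strength: excellent=0.93, average=0.83; AND[min(a, b)] → w = 0.83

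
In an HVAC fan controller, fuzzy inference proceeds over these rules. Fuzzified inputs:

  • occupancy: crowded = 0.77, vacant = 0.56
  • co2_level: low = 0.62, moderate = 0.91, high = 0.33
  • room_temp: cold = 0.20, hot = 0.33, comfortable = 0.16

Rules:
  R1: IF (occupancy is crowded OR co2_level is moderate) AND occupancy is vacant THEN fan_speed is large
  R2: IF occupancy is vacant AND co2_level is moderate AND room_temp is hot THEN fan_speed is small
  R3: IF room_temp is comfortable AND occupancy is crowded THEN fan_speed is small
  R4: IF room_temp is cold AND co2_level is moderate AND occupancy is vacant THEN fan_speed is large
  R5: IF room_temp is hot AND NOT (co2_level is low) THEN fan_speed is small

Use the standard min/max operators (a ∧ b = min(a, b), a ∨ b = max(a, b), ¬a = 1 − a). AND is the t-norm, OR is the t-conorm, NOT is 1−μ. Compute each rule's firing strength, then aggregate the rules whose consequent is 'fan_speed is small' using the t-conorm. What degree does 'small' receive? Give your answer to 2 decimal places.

R1: (crowded=0.77 OR moderate=0.91) = 0.91; AND[min(a, b)] with vacant=0.56 → w = 0.56
R2: vacant=0.56, moderate=0.91, hot=0.33; AND[min(a, b)] → w = 0.33
R3: comfortable=0.16, crowded=0.77; AND[min(a, b)] → w = 0.16
R4: cold=0.20, moderate=0.91, vacant=0.56; AND[min(a, b)] → w = 0.20
R5: hot=0.33, ¬low=1−0.62=0.38; AND[min(a, b)] → w = 0.33
Rules with consequent 'small': {R2, R3, R5} → strengths 0.33, 0.16, 0.33
Aggregate via t-conorm [max(a, b)]: 0.33

0.33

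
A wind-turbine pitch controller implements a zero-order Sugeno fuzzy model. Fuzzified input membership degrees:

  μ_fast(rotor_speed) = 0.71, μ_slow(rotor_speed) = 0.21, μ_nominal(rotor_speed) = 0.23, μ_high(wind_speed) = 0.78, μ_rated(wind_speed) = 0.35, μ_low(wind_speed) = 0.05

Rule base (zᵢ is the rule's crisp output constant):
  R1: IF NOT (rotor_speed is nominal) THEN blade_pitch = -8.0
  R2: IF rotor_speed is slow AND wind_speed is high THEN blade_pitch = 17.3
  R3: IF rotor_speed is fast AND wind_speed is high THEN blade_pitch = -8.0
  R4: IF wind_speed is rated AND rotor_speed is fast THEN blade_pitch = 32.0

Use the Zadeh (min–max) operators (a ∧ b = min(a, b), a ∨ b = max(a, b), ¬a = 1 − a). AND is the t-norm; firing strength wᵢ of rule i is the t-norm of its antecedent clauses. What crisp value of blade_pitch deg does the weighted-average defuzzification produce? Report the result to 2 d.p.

R1 (z=-8.0): ¬nominal=1−0.23=0.77 → w = 0.77
R2 (z=17.3): slow=0.21, high=0.78; AND[min(a, b)] → w = 0.21
R3 (z=-8.0): fast=0.71, high=0.78; AND[min(a, b)] → w = 0.71
R4 (z=32.0): rated=0.35, fast=0.71; AND[min(a, b)] → w = 0.35
Weighted average = (0.77·-8.0 + 0.21·17.3 + 0.71·-8.0 + 0.35·32.0) / (0.77 + 0.21 + 0.71 + 0.35)
  = 2.9930 / 2.0400 = 1.47

1.47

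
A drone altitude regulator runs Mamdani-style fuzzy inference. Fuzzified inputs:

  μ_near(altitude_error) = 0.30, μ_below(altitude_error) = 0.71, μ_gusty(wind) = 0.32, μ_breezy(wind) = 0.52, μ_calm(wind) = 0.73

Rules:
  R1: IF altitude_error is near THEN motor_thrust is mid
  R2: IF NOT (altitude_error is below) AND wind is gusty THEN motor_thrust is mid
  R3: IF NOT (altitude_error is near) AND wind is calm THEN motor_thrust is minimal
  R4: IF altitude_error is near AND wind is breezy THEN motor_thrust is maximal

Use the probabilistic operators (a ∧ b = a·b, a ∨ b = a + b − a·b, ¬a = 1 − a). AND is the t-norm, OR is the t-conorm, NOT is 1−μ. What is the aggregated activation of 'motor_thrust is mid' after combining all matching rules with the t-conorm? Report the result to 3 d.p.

0.365

R1: near=0.30 → w = 0.3000
R2: ¬below=1−0.71=0.29, gusty=0.32; AND[a·b] → w = 0.0928
R3: ¬near=1−0.30=0.70, calm=0.73; AND[a·b] → w = 0.5110
R4: near=0.30, breezy=0.52; AND[a·b] → w = 0.1560
Rules with consequent 'mid': {R1, R2} → strengths 0.3000, 0.0928
Aggregate via t-conorm [a + b − a·b]: 0.3650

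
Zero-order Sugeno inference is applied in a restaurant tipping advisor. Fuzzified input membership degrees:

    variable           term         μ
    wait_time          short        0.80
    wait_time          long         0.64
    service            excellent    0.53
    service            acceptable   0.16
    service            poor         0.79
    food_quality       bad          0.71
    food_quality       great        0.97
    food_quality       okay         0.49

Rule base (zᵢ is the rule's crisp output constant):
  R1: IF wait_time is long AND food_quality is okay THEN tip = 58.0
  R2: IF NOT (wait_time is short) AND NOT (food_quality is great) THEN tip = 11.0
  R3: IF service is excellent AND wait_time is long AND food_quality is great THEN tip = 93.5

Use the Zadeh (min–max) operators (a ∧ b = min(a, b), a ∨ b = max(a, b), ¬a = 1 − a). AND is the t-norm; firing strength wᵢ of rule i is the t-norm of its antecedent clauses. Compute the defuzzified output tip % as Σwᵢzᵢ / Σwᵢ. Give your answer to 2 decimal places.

74.58

R1 (z=58.0): long=0.64, okay=0.49; AND[min(a, b)] → w = 0.49
R2 (z=11.0): ¬short=1−0.80=0.20, ¬great=1−0.97=0.03; AND[min(a, b)] → w = 0.03
R3 (z=93.5): excellent=0.53, long=0.64, great=0.97; AND[min(a, b)] → w = 0.53
Weighted average = (0.49·58.0 + 0.03·11.0 + 0.53·93.5) / (0.49 + 0.03 + 0.53)
  = 78.3050 / 1.0500 = 74.58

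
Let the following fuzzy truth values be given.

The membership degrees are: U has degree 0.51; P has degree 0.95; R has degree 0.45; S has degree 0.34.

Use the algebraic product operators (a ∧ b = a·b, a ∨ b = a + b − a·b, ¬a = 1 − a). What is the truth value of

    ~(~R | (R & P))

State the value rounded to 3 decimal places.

0.258

~R = 1 − 0.4500 = 0.5500
R & P = a·b on (0.4500, 0.9500) = 0.4275
~R | (R & P) = a + b − a·b on (0.5500, 0.4275) = 0.7424
~(~R | (R & P)) = 1 − 0.7424 = 0.2576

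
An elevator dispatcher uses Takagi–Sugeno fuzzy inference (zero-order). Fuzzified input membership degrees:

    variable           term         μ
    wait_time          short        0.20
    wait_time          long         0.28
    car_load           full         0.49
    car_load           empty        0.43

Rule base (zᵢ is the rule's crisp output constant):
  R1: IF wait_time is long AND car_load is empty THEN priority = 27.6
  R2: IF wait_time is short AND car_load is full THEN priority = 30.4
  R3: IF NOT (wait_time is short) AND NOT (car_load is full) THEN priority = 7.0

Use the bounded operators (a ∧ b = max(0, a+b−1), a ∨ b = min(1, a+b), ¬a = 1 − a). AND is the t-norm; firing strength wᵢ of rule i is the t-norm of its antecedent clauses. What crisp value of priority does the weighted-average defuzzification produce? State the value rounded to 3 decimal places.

R1 (z=27.6): long=0.28, empty=0.43; AND[max(0, a+b−1)] → w = 0.00
R2 (z=30.4): short=0.20, full=0.49; AND[max(0, a+b−1)] → w = 0.00
R3 (z=7.0): ¬short=1−0.20=0.80, ¬full=1−0.49=0.51; AND[max(0, a+b−1)] → w = 0.31
Weighted average = (0.00·27.6 + 0.00·30.4 + 0.31·7.0) / (0.00 + 0.00 + 0.31)
  = 2.1700 / 0.3100 = 7.000

7.000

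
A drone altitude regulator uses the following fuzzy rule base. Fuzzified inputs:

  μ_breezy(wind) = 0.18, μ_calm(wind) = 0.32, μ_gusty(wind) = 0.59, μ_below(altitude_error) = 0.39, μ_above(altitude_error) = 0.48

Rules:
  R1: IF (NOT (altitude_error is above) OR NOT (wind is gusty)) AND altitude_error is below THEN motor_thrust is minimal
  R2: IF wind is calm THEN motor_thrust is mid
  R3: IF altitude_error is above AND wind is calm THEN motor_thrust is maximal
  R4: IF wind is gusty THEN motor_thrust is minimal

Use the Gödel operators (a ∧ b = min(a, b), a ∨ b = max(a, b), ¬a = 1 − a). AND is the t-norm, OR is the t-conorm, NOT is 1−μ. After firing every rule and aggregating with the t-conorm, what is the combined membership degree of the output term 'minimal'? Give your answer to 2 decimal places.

0.59

R1: (¬above=1−0.48=0.52 OR ¬gusty=1−0.59=0.41) = 0.52; AND[min(a, b)] with below=0.39 → w = 0.39
R2: calm=0.32 → w = 0.32
R3: above=0.48, calm=0.32; AND[min(a, b)] → w = 0.32
R4: gusty=0.59 → w = 0.59
Rules with consequent 'minimal': {R1, R4} → strengths 0.39, 0.59
Aggregate via t-conorm [max(a, b)]: 0.59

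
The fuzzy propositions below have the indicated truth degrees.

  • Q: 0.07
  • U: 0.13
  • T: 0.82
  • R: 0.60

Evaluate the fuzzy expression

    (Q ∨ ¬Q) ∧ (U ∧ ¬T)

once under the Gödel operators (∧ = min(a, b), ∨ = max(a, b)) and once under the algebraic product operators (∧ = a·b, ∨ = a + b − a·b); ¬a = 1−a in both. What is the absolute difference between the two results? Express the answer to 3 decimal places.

0.108

Under Gödel:
  ¬Q = 1 − 0.07 = 0.93
  Q ∨ ¬Q = max(a, b) on (0.07, 0.93) = 0.93
  ¬T = 1 − 0.82 = 0.18
  U ∧ ¬T = min(a, b) on (0.13, 0.18) = 0.13
  (Q ∨ ¬Q) ∧ (U ∧ ¬T) = min(a, b) on (0.93, 0.13) = 0.13
  → value = 0.1300
Under algebraic product:
  ¬Q = 1 − 0.0700 = 0.9300
  Q ∨ ¬Q = a + b − a·b on (0.0700, 0.9300) = 0.9349
  ¬T = 1 − 0.8200 = 0.1800
  U ∧ ¬T = a·b on (0.1300, 0.1800) = 0.0234
  (Q ∨ ¬Q) ∧ (U ∧ ¬T) = a·b on (0.9349, 0.0234) = 0.0219
  → value = 0.0219
|0.1300 − 0.0219| = 0.108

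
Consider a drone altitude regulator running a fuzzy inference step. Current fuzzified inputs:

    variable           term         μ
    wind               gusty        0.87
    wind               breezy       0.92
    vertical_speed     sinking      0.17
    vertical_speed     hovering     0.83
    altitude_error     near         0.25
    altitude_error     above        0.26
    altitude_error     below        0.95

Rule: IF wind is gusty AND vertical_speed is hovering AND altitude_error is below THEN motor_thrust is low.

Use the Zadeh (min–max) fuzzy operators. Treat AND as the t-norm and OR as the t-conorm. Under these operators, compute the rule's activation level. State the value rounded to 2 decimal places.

0.83

firing strength: gusty=0.87, hovering=0.83, below=0.95; AND[min(a, b)] → w = 0.83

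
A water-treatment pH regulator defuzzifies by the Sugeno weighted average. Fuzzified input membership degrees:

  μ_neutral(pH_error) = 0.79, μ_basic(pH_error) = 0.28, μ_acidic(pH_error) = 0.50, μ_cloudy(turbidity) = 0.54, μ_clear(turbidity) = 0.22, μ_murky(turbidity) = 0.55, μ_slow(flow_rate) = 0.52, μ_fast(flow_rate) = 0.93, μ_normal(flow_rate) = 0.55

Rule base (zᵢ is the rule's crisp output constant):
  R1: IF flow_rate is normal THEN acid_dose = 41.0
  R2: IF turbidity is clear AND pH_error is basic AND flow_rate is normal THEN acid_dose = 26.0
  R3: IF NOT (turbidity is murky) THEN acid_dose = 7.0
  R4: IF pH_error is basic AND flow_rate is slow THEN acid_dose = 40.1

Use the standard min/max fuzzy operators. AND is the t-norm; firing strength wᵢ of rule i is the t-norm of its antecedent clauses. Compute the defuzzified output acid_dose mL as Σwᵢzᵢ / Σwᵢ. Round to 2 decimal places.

28.43

R1 (z=41.0): normal=0.55 → w = 0.55
R2 (z=26.0): clear=0.22, basic=0.28, normal=0.55; AND[min(a, b)] → w = 0.22
R3 (z=7.0): ¬murky=1−0.55=0.45 → w = 0.45
R4 (z=40.1): basic=0.28, slow=0.52; AND[min(a, b)] → w = 0.28
Weighted average = (0.55·41.0 + 0.22·26.0 + 0.45·7.0 + 0.28·40.1) / (0.55 + 0.22 + 0.45 + 0.28)
  = 42.6480 / 1.5000 = 28.43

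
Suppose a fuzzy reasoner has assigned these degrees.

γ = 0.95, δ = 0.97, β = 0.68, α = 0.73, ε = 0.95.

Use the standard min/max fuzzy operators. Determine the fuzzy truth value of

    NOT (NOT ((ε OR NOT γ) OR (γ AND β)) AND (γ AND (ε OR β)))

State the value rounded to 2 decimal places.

NOT γ = 1 − 0.95 = 0.05
ε OR NOT γ = max(a, b) on (0.95, 0.05) = 0.95
γ AND β = min(a, b) on (0.95, 0.68) = 0.68
(ε OR NOT γ) OR (γ AND β) = max(a, b) on (0.95, 0.68) = 0.95
NOT ((ε OR NOT γ) OR (γ AND β)) = 1 − 0.95 = 0.05
ε OR β = max(a, b) on (0.95, 0.68) = 0.95
γ AND (ε OR β) = min(a, b) on (0.95, 0.95) = 0.95
NOT ((ε OR NOT γ) OR (γ AND β)) AND (γ AND (ε OR β)) = min(a, b) on (0.05, 0.95) = 0.05
NOT (NOT ((ε OR NOT γ) OR (γ AND β)) AND (γ AND (ε OR β))) = 1 − 0.05 = 0.95

0.95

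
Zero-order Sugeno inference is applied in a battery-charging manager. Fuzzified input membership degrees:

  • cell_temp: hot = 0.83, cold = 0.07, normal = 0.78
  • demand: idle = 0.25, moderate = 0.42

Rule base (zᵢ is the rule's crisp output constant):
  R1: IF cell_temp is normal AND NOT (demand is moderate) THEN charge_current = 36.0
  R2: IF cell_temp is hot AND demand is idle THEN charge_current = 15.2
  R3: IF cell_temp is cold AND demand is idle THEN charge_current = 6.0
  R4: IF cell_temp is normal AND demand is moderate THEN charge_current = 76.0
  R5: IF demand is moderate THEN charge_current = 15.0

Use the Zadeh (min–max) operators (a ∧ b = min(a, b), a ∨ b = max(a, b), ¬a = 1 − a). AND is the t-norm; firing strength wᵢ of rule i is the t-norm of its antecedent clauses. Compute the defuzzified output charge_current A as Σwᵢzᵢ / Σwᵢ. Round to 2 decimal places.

R1 (z=36.0): normal=0.78, ¬moderate=1−0.42=0.58; AND[min(a, b)] → w = 0.58
R2 (z=15.2): hot=0.83, idle=0.25; AND[min(a, b)] → w = 0.25
R3 (z=6.0): cold=0.07, idle=0.25; AND[min(a, b)] → w = 0.07
R4 (z=76.0): normal=0.78, moderate=0.42; AND[min(a, b)] → w = 0.42
R5 (z=15.0): moderate=0.42 → w = 0.42
Weighted average = (0.58·36.0 + 0.25·15.2 + 0.07·6.0 + 0.42·76.0 + 0.42·15.0) / (0.58 + 0.25 + 0.07 + 0.42 + 0.42)
  = 63.3200 / 1.7400 = 36.39

36.39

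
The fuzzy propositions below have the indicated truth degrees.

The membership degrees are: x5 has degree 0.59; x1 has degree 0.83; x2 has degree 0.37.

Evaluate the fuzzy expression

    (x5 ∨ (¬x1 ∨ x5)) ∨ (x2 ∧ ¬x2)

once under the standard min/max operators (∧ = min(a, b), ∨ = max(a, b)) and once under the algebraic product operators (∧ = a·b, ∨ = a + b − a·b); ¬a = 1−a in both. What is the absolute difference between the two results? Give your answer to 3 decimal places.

Under standard min/max:
  ¬x1 = 1 − 0.83 = 0.17
  ¬x1 ∨ x5 = max(a, b) on (0.17, 0.59) = 0.59
  x5 ∨ (¬x1 ∨ x5) = max(a, b) on (0.59, 0.59) = 0.59
  ¬x2 = 1 − 0.37 = 0.63
  x2 ∧ ¬x2 = min(a, b) on (0.37, 0.63) = 0.37
  (x5 ∨ (¬x1 ∨ x5)) ∨ (x2 ∧ ¬x2) = max(a, b) on (0.59, 0.37) = 0.59
  → value = 0.5900
Under algebraic product:
  ¬x1 = 1 − 0.8300 = 0.1700
  ¬x1 ∨ x5 = a + b − a·b on (0.1700, 0.5900) = 0.6597
  x5 ∨ (¬x1 ∨ x5) = a + b − a·b on (0.5900, 0.6597) = 0.8605
  ¬x2 = 1 − 0.3700 = 0.6300
  x2 ∧ ¬x2 = a·b on (0.3700, 0.6300) = 0.2331
  (x5 ∨ (¬x1 ∨ x5)) ∨ (x2 ∧ ¬x2) = a + b − a·b on (0.8605, 0.2331) = 0.8930
  → value = 0.8930
|0.5900 − 0.8930| = 0.303

0.303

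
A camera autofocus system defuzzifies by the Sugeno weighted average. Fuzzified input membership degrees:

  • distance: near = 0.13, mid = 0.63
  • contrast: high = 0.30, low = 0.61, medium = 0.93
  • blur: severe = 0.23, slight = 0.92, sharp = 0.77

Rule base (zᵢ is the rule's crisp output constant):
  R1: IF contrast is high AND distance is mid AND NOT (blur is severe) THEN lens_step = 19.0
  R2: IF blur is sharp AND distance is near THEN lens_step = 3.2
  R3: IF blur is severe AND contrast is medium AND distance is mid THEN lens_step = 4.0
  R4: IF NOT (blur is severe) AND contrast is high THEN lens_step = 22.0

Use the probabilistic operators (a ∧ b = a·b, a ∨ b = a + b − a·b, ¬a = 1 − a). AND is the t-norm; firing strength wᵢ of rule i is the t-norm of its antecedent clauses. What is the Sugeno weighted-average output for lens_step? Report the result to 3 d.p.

R1 (z=19.0): high=0.30, mid=0.63, ¬severe=1−0.23=0.77; AND[a·b] → w = 0.1455
R2 (z=3.2): sharp=0.77, near=0.13; AND[a·b] → w = 0.1001
R3 (z=4.0): severe=0.23, medium=0.93, mid=0.63; AND[a·b] → w = 0.1348
R4 (z=22.0): ¬severe=1−0.23=0.77, high=0.30; AND[a·b] → w = 0.2310
Weighted average = (0.1455·19.0 + 0.1001·3.2 + 0.1348·4.0 + 0.2310·22.0) / (0.1455 + 0.1001 + 0.1348 + 0.2310)
  = 8.7064 / 0.6114 = 14.240

14.240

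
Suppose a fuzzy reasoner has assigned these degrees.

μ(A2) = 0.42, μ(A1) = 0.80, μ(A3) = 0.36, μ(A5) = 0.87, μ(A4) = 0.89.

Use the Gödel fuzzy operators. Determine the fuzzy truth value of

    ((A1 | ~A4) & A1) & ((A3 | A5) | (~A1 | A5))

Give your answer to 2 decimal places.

0.80

~A4 = 1 − 0.89 = 0.11
A1 | ~A4 = max(a, b) on (0.80, 0.11) = 0.80
(A1 | ~A4) & A1 = min(a, b) on (0.80, 0.80) = 0.80
A3 | A5 = max(a, b) on (0.36, 0.87) = 0.87
~A1 = 1 − 0.80 = 0.20
~A1 | A5 = max(a, b) on (0.20, 0.87) = 0.87
(A3 | A5) | (~A1 | A5) = max(a, b) on (0.87, 0.87) = 0.87
((A1 | ~A4) & A1) & ((A3 | A5) | (~A1 | A5)) = min(a, b) on (0.80, 0.87) = 0.80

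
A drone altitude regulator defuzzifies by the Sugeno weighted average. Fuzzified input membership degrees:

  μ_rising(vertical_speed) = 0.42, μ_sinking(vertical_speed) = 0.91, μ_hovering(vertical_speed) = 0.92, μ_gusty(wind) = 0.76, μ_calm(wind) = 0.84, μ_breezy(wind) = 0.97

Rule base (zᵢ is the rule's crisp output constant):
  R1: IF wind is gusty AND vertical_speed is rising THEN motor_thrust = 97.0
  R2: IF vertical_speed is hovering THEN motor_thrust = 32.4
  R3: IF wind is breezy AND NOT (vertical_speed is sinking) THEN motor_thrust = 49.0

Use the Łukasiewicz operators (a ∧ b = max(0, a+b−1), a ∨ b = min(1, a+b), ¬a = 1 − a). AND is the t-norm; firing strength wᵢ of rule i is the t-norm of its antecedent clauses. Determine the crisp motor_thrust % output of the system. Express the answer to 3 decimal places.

R1 (z=97.0): gusty=0.76, rising=0.42; AND[max(0, a+b−1)] → w = 0.18
R2 (z=32.4): hovering=0.92 → w = 0.92
R3 (z=49.0): breezy=0.97, ¬sinking=1−0.91=0.09; AND[max(0, a+b−1)] → w = 0.06
Weighted average = (0.18·97.0 + 0.92·32.4 + 0.06·49.0) / (0.18 + 0.92 + 0.06)
  = 50.2080 / 1.1600 = 43.283

43.283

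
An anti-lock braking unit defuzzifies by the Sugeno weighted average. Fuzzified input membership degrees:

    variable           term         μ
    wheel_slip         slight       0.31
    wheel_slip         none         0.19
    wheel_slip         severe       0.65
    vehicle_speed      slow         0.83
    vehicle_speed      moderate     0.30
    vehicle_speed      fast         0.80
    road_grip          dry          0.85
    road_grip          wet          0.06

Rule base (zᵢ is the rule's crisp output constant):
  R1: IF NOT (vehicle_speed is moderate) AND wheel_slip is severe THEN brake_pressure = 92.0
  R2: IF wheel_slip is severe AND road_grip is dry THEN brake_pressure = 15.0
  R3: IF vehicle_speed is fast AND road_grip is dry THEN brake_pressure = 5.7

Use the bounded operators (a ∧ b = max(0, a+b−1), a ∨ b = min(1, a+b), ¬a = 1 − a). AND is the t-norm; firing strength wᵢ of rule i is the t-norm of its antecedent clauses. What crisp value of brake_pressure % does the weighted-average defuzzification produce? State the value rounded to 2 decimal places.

28.94

R1 (z=92.0): ¬moderate=1−0.30=0.70, severe=0.65; AND[max(0, a+b−1)] → w = 0.35
R2 (z=15.0): severe=0.65, dry=0.85; AND[max(0, a+b−1)] → w = 0.50
R3 (z=5.7): fast=0.80, dry=0.85; AND[max(0, a+b−1)] → w = 0.65
Weighted average = (0.35·92.0 + 0.50·15.0 + 0.65·5.7) / (0.35 + 0.50 + 0.65)
  = 43.4050 / 1.5000 = 28.94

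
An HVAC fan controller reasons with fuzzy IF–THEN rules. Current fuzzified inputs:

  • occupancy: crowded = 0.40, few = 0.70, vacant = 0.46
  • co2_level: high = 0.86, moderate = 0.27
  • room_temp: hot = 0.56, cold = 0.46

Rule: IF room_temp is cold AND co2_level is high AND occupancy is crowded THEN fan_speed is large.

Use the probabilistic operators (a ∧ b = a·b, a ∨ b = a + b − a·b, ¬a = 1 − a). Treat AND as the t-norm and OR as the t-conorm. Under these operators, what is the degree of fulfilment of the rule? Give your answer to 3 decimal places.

firing strength: cold=0.46, high=0.86, crowded=0.40; AND[a·b] → w = 0.1582

0.158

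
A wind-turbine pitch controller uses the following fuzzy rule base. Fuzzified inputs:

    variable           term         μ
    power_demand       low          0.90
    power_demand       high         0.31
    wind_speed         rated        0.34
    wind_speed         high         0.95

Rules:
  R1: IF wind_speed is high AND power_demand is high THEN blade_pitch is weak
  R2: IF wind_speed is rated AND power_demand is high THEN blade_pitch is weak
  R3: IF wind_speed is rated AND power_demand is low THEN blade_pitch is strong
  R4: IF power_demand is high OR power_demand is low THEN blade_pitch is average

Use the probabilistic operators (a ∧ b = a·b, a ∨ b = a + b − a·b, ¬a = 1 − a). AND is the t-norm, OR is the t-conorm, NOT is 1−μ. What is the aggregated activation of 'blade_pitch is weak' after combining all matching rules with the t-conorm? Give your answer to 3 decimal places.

R1: high=0.95, high=0.31; AND[a·b] → w = 0.2945
R2: rated=0.34, high=0.31; AND[a·b] → w = 0.1054
R3: rated=0.34, low=0.90; AND[a·b] → w = 0.3060
R4: high=0.31, low=0.90; OR[a + b − a·b] → w = 0.9310
Rules with consequent 'weak': {R1, R2} → strengths 0.2945, 0.1054
Aggregate via t-conorm [a + b − a·b]: 0.3689

0.369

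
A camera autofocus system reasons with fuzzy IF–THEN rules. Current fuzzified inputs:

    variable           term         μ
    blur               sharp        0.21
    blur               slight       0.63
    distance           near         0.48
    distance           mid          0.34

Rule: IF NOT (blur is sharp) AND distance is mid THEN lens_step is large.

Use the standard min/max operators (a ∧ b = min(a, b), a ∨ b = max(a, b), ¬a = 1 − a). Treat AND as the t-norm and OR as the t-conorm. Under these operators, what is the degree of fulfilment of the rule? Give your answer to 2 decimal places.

firing strength: ¬sharp=1−0.21=0.79, mid=0.34; AND[min(a, b)] → w = 0.34

0.34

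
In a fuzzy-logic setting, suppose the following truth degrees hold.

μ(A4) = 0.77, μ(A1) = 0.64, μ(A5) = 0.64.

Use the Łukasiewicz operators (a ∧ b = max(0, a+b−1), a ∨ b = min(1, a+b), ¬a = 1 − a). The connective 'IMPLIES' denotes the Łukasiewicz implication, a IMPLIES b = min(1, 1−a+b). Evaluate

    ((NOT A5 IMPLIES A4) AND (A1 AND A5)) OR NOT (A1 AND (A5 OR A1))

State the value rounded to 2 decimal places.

0.64

NOT A5 = 1 − 0.64 = 0.36
NOT A5 IMPLIES A4  [Łukasiewicz: min(1, 1−a+b)] with a=0.36, b=0.77 → 1.00
A1 AND A5 = max(0, a+b−1) on (0.64, 0.64) = 0.28
(NOT A5 IMPLIES A4) AND (A1 AND A5) = max(0, a+b−1) on (1.00, 0.28) = 0.28
A5 OR A1 = min(1, a+b) on (0.64, 0.64) = 1.00
A1 AND (A5 OR A1) = max(0, a+b−1) on (0.64, 1.00) = 0.64
NOT (A1 AND (A5 OR A1)) = 1 − 0.64 = 0.36
((NOT A5 IMPLIES A4) AND (A1 AND A5)) OR NOT (A1 AND (A5 OR A1)) = min(1, a+b) on (0.28, 0.36) = 0.64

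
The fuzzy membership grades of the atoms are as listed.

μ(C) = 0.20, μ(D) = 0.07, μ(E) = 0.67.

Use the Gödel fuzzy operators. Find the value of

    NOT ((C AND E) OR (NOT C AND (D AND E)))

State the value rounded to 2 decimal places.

C AND E = min(a, b) on (0.20, 0.67) = 0.20
NOT C = 1 − 0.20 = 0.80
D AND E = min(a, b) on (0.07, 0.67) = 0.07
NOT C AND (D AND E) = min(a, b) on (0.80, 0.07) = 0.07
(C AND E) OR (NOT C AND (D AND E)) = max(a, b) on (0.20, 0.07) = 0.20
NOT ((C AND E) OR (NOT C AND (D AND E))) = 1 − 0.20 = 0.80

0.80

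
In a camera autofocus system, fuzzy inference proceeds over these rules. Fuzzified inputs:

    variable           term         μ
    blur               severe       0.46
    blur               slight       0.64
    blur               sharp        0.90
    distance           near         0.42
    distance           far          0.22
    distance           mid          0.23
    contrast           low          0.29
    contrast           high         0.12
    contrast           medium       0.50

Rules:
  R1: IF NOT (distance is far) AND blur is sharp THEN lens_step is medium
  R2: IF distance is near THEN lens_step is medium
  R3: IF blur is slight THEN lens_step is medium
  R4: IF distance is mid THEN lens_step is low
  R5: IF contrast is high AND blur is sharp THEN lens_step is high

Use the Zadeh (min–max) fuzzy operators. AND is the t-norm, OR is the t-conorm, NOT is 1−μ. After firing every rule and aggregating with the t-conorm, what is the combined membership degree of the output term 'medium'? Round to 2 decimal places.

0.78

R1: ¬far=1−0.22=0.78, sharp=0.90; AND[min(a, b)] → w = 0.78
R2: near=0.42 → w = 0.42
R3: slight=0.64 → w = 0.64
R4: mid=0.23 → w = 0.23
R5: high=0.12, sharp=0.90; AND[min(a, b)] → w = 0.12
Rules with consequent 'medium': {R1, R2, R3} → strengths 0.78, 0.42, 0.64
Aggregate via t-conorm [max(a, b)]: 0.78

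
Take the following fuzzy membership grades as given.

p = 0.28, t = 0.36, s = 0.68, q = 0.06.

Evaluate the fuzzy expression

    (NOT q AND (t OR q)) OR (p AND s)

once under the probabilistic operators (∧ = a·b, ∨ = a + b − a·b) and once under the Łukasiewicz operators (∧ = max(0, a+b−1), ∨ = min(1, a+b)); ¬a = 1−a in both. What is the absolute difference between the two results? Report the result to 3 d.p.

Under probabilistic:
  NOT q = 1 − 0.0600 = 0.9400
  t OR q = a + b − a·b on (0.3600, 0.0600) = 0.3984
  NOT q AND (t OR q) = a·b on (0.9400, 0.3984) = 0.3745
  p AND s = a·b on (0.2800, 0.6800) = 0.1904
  (NOT q AND (t OR q)) OR (p AND s) = a + b − a·b on (0.3745, 0.1904) = 0.4936
  → value = 0.4936
Under Łukasiewicz:
  NOT q = 1 − 0.06 = 0.94
  t OR q = min(1, a+b) on (0.36, 0.06) = 0.42
  NOT q AND (t OR q) = max(0, a+b−1) on (0.94, 0.42) = 0.36
  p AND s = max(0, a+b−1) on (0.28, 0.68) = 0.00
  (NOT q AND (t OR q)) OR (p AND s) = min(1, a+b) on (0.36, 0.00) = 0.36
  → value = 0.3600
|0.4936 − 0.3600| = 0.134

0.134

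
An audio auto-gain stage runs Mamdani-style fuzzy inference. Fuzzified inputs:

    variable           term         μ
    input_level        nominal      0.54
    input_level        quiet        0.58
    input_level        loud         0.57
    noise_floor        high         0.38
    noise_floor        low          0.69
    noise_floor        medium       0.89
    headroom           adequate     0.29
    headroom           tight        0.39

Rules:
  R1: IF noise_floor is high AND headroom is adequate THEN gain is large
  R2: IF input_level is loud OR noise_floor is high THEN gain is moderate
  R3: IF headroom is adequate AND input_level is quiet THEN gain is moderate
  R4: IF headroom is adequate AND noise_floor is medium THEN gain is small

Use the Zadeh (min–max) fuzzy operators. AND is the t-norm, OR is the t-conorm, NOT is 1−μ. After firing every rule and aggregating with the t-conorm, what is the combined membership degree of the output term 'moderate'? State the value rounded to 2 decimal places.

0.57

R1: high=0.38, adequate=0.29; AND[min(a, b)] → w = 0.29
R2: loud=0.57, high=0.38; OR[max(a, b)] → w = 0.57
R3: adequate=0.29, quiet=0.58; AND[min(a, b)] → w = 0.29
R4: adequate=0.29, medium=0.89; AND[min(a, b)] → w = 0.29
Rules with consequent 'moderate': {R2, R3} → strengths 0.57, 0.29
Aggregate via t-conorm [max(a, b)]: 0.57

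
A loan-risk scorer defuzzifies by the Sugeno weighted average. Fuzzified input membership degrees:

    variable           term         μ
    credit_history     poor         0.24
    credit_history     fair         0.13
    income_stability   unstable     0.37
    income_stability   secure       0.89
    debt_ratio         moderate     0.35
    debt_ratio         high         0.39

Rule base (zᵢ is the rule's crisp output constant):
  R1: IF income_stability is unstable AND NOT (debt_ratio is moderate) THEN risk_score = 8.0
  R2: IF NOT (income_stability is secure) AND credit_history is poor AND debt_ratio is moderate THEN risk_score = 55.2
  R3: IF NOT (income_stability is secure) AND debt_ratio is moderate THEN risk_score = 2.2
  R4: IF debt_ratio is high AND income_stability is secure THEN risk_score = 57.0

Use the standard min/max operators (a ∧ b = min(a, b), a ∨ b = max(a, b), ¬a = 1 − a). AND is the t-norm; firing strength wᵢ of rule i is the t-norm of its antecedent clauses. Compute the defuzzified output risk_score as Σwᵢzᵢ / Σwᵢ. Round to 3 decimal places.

32.147

R1 (z=8.0): unstable=0.37, ¬moderate=1−0.35=0.65; AND[min(a, b)] → w = 0.37
R2 (z=55.2): ¬secure=1−0.89=0.11, poor=0.24, moderate=0.35; AND[min(a, b)] → w = 0.11
R3 (z=2.2): ¬secure=1−0.89=0.11, moderate=0.35; AND[min(a, b)] → w = 0.11
R4 (z=57.0): high=0.39, secure=0.89; AND[min(a, b)] → w = 0.39
Weighted average = (0.37·8.0 + 0.11·55.2 + 0.11·2.2 + 0.39·57.0) / (0.37 + 0.11 + 0.11 + 0.39)
  = 31.5040 / 0.9800 = 32.147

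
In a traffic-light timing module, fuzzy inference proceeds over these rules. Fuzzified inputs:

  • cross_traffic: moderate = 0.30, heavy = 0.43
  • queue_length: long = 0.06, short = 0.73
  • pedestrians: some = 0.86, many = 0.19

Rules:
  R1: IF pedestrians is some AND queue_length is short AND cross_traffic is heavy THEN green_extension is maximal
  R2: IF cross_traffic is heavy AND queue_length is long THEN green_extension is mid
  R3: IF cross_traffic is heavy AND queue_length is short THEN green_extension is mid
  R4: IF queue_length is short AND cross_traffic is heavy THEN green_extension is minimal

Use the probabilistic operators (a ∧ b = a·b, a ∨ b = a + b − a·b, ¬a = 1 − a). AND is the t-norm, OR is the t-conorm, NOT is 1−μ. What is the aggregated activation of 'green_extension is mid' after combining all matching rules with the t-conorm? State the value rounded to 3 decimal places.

0.332

R1: some=0.86, short=0.73, heavy=0.43; AND[a·b] → w = 0.2700
R2: heavy=0.43, long=0.06; AND[a·b] → w = 0.0258
R3: heavy=0.43, short=0.73; AND[a·b] → w = 0.3139
R4: short=0.73, heavy=0.43; AND[a·b] → w = 0.3139
Rules with consequent 'mid': {R2, R3} → strengths 0.0258, 0.3139
Aggregate via t-conorm [a + b − a·b]: 0.3316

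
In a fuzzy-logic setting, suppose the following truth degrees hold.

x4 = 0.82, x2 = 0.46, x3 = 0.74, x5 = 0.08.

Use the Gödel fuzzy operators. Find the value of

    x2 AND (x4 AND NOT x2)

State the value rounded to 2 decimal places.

NOT x2 = 1 − 0.46 = 0.54
x4 AND NOT x2 = min(a, b) on (0.82, 0.54) = 0.54
x2 AND (x4 AND NOT x2) = min(a, b) on (0.46, 0.54) = 0.46

0.46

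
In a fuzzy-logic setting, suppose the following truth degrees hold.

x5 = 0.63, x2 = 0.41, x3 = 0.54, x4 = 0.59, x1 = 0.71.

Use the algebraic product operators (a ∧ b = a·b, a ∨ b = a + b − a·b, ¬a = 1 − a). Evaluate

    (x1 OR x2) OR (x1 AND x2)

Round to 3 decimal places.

0.879

x1 OR x2 = a + b − a·b on (0.7100, 0.4100) = 0.8289
x1 AND x2 = a·b on (0.7100, 0.4100) = 0.2911
(x1 OR x2) OR (x1 AND x2) = a + b − a·b on (0.8289, 0.2911) = 0.8787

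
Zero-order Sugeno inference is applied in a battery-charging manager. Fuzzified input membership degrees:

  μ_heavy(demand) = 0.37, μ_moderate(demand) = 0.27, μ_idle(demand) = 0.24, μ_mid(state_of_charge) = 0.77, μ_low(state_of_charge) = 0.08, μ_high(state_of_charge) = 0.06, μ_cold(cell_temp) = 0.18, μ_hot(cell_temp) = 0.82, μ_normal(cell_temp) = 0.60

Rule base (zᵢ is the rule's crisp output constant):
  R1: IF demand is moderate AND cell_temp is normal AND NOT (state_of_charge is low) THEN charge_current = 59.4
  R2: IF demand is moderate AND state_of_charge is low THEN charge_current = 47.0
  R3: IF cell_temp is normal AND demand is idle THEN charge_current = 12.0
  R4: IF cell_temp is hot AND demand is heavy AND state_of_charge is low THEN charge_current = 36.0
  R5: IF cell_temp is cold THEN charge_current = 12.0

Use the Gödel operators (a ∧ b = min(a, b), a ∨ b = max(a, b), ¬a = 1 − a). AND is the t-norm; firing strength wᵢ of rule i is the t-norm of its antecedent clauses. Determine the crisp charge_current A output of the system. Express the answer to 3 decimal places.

R1 (z=59.4): moderate=0.27, normal=0.60, ¬low=1−0.08=0.92; AND[min(a, b)] → w = 0.27
R2 (z=47.0): moderate=0.27, low=0.08; AND[min(a, b)] → w = 0.08
R3 (z=12.0): normal=0.60, idle=0.24; AND[min(a, b)] → w = 0.24
R4 (z=36.0): hot=0.82, heavy=0.37, low=0.08; AND[min(a, b)] → w = 0.08
R5 (z=12.0): cold=0.18 → w = 0.18
Weighted average = (0.27·59.4 + 0.08·47.0 + 0.24·12.0 + 0.08·36.0 + 0.18·12.0) / (0.27 + 0.08 + 0.24 + 0.08 + 0.18)
  = 27.7180 / 0.8500 = 32.609

32.609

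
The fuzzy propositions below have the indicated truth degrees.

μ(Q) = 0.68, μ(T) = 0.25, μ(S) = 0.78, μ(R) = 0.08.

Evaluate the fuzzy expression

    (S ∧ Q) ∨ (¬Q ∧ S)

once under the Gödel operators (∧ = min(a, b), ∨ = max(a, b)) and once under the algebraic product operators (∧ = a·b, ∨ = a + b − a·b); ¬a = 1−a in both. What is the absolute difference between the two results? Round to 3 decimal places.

Under Gödel:
  S ∧ Q = min(a, b) on (0.78, 0.68) = 0.68
  ¬Q = 1 − 0.68 = 0.32
  ¬Q ∧ S = min(a, b) on (0.32, 0.78) = 0.32
  (S ∧ Q) ∨ (¬Q ∧ S) = max(a, b) on (0.68, 0.32) = 0.68
  → value = 0.6800
Under algebraic product:
  S ∧ Q = a·b on (0.7800, 0.6800) = 0.5304
  ¬Q = 1 − 0.6800 = 0.3200
  ¬Q ∧ S = a·b on (0.3200, 0.7800) = 0.2496
  (S ∧ Q) ∨ (¬Q ∧ S) = a + b − a·b on (0.5304, 0.2496) = 0.6476
  → value = 0.6476
|0.6800 − 0.6476| = 0.032

0.032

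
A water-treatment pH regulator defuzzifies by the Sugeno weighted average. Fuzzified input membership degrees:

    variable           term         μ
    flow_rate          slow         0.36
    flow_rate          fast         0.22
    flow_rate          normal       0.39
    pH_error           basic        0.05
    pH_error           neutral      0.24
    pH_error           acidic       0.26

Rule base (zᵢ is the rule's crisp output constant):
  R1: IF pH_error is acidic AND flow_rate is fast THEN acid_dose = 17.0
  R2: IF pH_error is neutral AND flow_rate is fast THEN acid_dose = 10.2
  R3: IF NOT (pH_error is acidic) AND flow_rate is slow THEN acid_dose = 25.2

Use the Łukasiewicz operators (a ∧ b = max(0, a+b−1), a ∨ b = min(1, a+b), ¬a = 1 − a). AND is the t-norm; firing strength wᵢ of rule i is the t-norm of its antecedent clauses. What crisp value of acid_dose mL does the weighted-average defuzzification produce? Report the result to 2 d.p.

R1 (z=17.0): acidic=0.26, fast=0.22; AND[max(0, a+b−1)] → w = 0.00
R2 (z=10.2): neutral=0.24, fast=0.22; AND[max(0, a+b−1)] → w = 0.00
R3 (z=25.2): ¬acidic=1−0.26=0.74, slow=0.36; AND[max(0, a+b−1)] → w = 0.10
Weighted average = (0.00·17.0 + 0.00·10.2 + 0.10·25.2) / (0.00 + 0.00 + 0.10)
  = 2.5200 / 0.1000 = 25.20

25.20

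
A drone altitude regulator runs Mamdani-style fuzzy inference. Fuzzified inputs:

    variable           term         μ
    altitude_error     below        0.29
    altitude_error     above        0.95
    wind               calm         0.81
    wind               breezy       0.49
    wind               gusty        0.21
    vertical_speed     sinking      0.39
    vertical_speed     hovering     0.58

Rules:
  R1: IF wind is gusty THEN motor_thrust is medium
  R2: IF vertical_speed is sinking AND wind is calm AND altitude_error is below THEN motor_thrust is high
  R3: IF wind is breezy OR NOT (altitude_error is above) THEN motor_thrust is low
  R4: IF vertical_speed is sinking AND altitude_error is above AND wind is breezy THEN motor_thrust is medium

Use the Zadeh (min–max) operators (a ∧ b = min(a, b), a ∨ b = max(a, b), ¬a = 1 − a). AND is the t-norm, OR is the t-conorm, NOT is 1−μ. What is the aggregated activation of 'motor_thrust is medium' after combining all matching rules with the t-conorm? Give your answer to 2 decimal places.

R1: gusty=0.21 → w = 0.21
R2: sinking=0.39, calm=0.81, below=0.29; AND[min(a, b)] → w = 0.29
R3: breezy=0.49, ¬above=1−0.95=0.05; OR[max(a, b)] → w = 0.49
R4: sinking=0.39, above=0.95, breezy=0.49; AND[min(a, b)] → w = 0.39
Rules with consequent 'medium': {R1, R4} → strengths 0.21, 0.39
Aggregate via t-conorm [max(a, b)]: 0.39

0.39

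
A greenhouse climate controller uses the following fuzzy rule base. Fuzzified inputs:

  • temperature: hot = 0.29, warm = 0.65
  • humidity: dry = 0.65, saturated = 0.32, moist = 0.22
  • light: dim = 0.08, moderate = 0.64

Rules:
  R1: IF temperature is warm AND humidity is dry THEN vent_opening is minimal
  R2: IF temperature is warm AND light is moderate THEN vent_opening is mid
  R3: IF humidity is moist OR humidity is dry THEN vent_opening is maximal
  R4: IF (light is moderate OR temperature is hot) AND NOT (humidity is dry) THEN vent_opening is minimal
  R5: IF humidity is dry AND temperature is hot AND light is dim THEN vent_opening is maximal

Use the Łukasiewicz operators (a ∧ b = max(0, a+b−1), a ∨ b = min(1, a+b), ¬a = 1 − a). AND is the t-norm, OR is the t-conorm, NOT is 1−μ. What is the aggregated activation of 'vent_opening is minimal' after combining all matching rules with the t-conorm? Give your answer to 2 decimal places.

0.58

R1: warm=0.65, dry=0.65; AND[max(0, a+b−1)] → w = 0.30
R2: warm=0.65, moderate=0.64; AND[max(0, a+b−1)] → w = 0.29
R3: moist=0.22, dry=0.65; OR[min(1, a+b)] → w = 0.87
R4: (moderate=0.64 OR hot=0.29) = 0.93; AND[max(0, a+b−1)] with ¬dry=1−0.65=0.35 → w = 0.28
R5: dry=0.65, hot=0.29, dim=0.08; AND[max(0, a+b−1)] → w = 0.00
Rules with consequent 'minimal': {R1, R4} → strengths 0.30, 0.28
Aggregate via t-conorm [min(1, a+b)]: 0.58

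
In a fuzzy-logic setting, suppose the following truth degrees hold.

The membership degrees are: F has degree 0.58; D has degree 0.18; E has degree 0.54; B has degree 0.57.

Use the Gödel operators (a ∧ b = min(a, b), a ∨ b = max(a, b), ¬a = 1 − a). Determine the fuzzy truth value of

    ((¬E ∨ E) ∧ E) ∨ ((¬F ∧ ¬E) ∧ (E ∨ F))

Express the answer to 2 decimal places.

0.54

¬E = 1 − 0.54 = 0.46
¬E ∨ E = max(a, b) on (0.46, 0.54) = 0.54
(¬E ∨ E) ∧ E = min(a, b) on (0.54, 0.54) = 0.54
¬F = 1 − 0.58 = 0.42
¬E = 1 − 0.54 = 0.46
¬F ∧ ¬E = min(a, b) on (0.42, 0.46) = 0.42
E ∨ F = max(a, b) on (0.54, 0.58) = 0.58
(¬F ∧ ¬E) ∧ (E ∨ F) = min(a, b) on (0.42, 0.58) = 0.42
((¬E ∨ E) ∧ E) ∨ ((¬F ∧ ¬E) ∧ (E ∨ F)) = max(a, b) on (0.54, 0.42) = 0.54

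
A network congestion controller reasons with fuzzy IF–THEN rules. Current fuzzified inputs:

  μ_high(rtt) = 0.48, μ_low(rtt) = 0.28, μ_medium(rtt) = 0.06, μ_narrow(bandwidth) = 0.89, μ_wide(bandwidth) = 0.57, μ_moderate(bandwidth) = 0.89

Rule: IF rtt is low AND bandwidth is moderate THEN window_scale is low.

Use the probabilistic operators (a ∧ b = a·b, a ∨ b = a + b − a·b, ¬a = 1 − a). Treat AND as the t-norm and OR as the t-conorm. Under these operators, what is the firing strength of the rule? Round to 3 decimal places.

firing strength: low=0.28, moderate=0.89; AND[a·b] → w = 0.2492

0.249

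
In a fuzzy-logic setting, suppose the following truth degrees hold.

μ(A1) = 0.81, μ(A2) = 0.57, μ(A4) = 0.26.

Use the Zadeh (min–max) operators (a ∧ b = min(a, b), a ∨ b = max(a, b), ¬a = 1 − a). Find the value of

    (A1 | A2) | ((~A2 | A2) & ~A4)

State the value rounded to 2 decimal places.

A1 | A2 = max(a, b) on (0.81, 0.57) = 0.81
~A2 = 1 − 0.57 = 0.43
~A2 | A2 = max(a, b) on (0.43, 0.57) = 0.57
~A4 = 1 − 0.26 = 0.74
(~A2 | A2) & ~A4 = min(a, b) on (0.57, 0.74) = 0.57
(A1 | A2) | ((~A2 | A2) & ~A4) = max(a, b) on (0.81, 0.57) = 0.81

0.81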